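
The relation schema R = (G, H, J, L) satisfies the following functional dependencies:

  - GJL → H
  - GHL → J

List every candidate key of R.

{G, H, L}, {G, J, L}

Attributes G, L never appear on any right-hand side, so every candidate key must contain {G, L}.
{G, L}⁺ = {G, L}, which is not all of the schema, so we must add further attributes.
{G, H, L}⁺: GHL→J adds J → {G, H, J, L}. Minimal: {H, L}⁺ = {H, L}; {G, L}⁺ = {G, L}; {G, H}⁺ = {G, H} — none reach the full schema.
{G, J, L}⁺: GJL→H adds H → {G, H, J, L}. Minimal: {J, L}⁺ = {J, L}; {G, L}⁺ = {G, L}; {G, J}⁺ = {G, J} — none reach the full schema.
Any other superkey contains one of these as a subset, so there are no further candidate keys.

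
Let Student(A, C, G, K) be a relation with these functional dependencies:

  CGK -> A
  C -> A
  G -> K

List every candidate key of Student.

{C, G}

Attributes C, G never appear on any right-hand side, so every candidate key must contain {C, G}.
{C, G}⁺ = {A, C, G, K}, which is all of the schema, so {C, G} is the only candidate key.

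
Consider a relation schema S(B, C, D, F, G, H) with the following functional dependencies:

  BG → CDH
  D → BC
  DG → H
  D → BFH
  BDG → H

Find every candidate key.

BG; DG

Attribute G never appears on the right-hand side of any dependency, so G must belong to every candidate key.
{G}⁺ = {G}, which is not all of the schema, so we must add further attributes.
{B, G}⁺: BG→CDH adds C, D, H; D→BFH adds F → {B, C, D, F, G, H}.
{D, G}⁺: D→BC adds B, C; DG→H adds H; D→BFH adds F → {B, C, D, F, G, H}.
Any other superkey contains one of these as a subset, so there are no further candidate keys.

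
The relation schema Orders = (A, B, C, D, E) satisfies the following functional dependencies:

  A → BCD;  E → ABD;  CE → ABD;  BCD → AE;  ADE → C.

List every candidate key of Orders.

A; E; BCD

{A}⁺: A→BCD adds B, C, D; BCD→AE adds E → {A, B, C, D, E}.
{E}⁺: E→ABD adds A, B, D; ADE→C adds C → {A, B, C, D, E}.
{B, C, D}⁺: BCD→AE adds A, E → {A, B, C, D, E}. Minimal: {C, D}⁺ = {C, D}; {B, D}⁺ = {B, D}; {B, C}⁺ = {B, C} — none reach the full schema.
Any other superkey contains one of these as a subset, so there are no further candidate keys.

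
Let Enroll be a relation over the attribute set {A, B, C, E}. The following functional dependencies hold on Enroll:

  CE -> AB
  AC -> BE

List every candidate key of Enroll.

(A, C), (C, E)

Attribute C never appears on the right-hand side of any dependency, so C must belong to every candidate key.
{C}⁺ = {C}, which is not all of the schema, so we must add further attributes.
{A, C}⁺: AC→BE adds B, E → {A, B, C, E}. Minimal: {C}⁺ = {C}; {A}⁺ = {A} — none reach the full schema.
{C, E}⁺: CE→AB adds A, B → {A, B, C, E}. Minimal: {E}⁺ = {E}; {C}⁺ = {C} — none reach the full schema.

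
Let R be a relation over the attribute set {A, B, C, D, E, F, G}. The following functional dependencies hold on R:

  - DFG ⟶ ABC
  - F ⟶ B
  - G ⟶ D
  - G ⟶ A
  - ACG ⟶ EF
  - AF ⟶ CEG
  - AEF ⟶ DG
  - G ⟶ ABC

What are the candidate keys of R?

{G}, {A, F}

{G}⁺: G→D adds D; G→A adds A; G→ABC adds B, C; ACG→EF adds E, F → {A, B, C, D, E, F, G}.
{A, F}⁺: F→B adds B; AF→CEG adds C, E, G; AEF→DG adds D → {A, B, C, D, E, F, G}.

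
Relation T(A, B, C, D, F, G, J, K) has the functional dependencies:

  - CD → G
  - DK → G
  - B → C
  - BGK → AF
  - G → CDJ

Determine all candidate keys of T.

Attributes B, K never appear on any right-hand side, so every candidate key must contain {B, K}.
{B, K}⁺ = {B, C, K}, which is not all of the schema, so we must add further attributes.
{B, D, K}⁺: DK→G adds G; B→C adds C; BGK→AF adds A, F; G→CDJ adds J → {A, B, C, D, F, G, J, K}. Minimal: {D, K}⁺ = {C, D, G, J, K}; {B, K}⁺ = {B, C, K}; {B, D}⁺ = {B, C, D, G, J} — none reach the full schema.
{B, G, K}⁺: B→C adds C; BGK→AF adds A, F; G→CDJ adds D, J → {A, B, C, D, F, G, J, K}. Minimal: {G, K}⁺ = {C, D, G, J, K}; {B, K}⁺ = {B, C, K}; {B, G}⁺ = {B, C, D, G, J} — none reach the full schema.

(B, D, K); (B, G, K)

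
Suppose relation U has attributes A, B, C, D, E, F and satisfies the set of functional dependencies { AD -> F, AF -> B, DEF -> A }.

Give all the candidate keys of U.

Attributes C, D, E never appear on any right-hand side, so every candidate key must contain {C, D, E}.
{C, D, E}⁺ = {C, D, E}, which is not all of the schema, so we must add further attributes.
{A, C, D, E}⁺: AD→F adds F; AF→B adds B → {A, B, C, D, E, F}. Minimal: {C, D, E}⁺ = {C, D, E}; {A, D, E}⁺ = {A, B, D, E, F}; {A, C, E}⁺ = {A, C, E}; … — none reach the full schema.
{C, D, E, F}⁺: DEF→A adds A; AF→B adds B → {A, B, C, D, E, F}. Minimal: {D, E, F}⁺ = {A, B, D, E, F}; {C, E, F}⁺ = {C, E, F}; {C, D, F}⁺ = {C, D, F}; … — none reach the full schema.
Any other superkey contains one of these as a subset, so there are no further candidate keys.

{A, C, D, E}, {C, D, E, F}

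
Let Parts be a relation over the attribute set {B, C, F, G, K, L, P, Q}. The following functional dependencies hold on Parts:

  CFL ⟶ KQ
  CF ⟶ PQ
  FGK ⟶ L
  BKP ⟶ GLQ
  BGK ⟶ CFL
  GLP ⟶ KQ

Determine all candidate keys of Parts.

{B, G, K}, {B, K, P}, {B, C, F, K}, {B, C, F, L}, {B, G, L, P}

{B, G, K}⁺: BGK→CFL adds C, F, L; CFL→KQ adds Q; CF→PQ adds P → {B, C, F, G, K, L, P, Q}. Minimal: {G, K}⁺ = {G, K}; {B, K}⁺ = {B, K}; {B, G}⁺ = {B, G} — none reach the full schema.
{B, K, P}⁺: BKP→GLQ adds G, L, Q; BGK→CFL adds C, F → {B, C, F, G, K, L, P, Q}. Minimal: {K, P}⁺ = {K, P}; {B, P}⁺ = {B, P}; {B, K}⁺ = {B, K} — none reach the full schema.
{B, C, F, K}⁺: CF→PQ adds P, Q; BKP→GLQ adds G, L → {B, C, F, G, K, L, P, Q}. Minimal: {C, F, K}⁺ = {C, F, K, P, Q}; {B, F, K}⁺ = {B, F, K}; {B, C, K}⁺ = {B, C, K}; … — none reach the full schema.
{B, C, F, L}⁺: CFL→KQ adds K, Q; CF→PQ adds P; BKP→GLQ adds G → {B, C, F, G, K, L, P, Q}. Minimal: {C, F, L}⁺ = {C, F, K, L, P, Q}; {B, F, L}⁺ = {B, F, L}; {B, C, L}⁺ = {B, C, L}; … — none reach the full schema.
{B, G, L, P}⁺: GLP→KQ adds K, Q; BGK→CFL adds C, F → {B, C, F, G, K, L, P, Q}. Minimal: {G, L, P}⁺ = {G, K, L, P, Q}; {B, L, P}⁺ = {B, L, P}; {B, G, P}⁺ = {B, G, P}; … — none reach the full schema.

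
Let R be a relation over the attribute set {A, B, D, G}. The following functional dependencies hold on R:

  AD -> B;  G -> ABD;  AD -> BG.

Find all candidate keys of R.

G; AD

{G}⁺: G→ABD adds A, B, D → {A, B, D, G}.
{A, D}⁺: AD→B adds B; AD→BG adds G → {A, B, D, G}. Minimal: {D}⁺ = {D}; {A}⁺ = {A} — none reach the full schema.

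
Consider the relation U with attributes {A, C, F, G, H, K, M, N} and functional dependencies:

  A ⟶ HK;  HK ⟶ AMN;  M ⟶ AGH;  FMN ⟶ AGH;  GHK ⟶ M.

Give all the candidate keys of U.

ACF, CFM, CFHK

Attributes C, F never appear on any right-hand side, so every candidate key must contain {C, F}.
{C, F}⁺ = {C, F}, which is not all of the schema, so we must add further attributes.
{A, C, F}⁺: A→HK adds H, K; HK→AMN adds M, N; M→AGH adds G → {A, C, F, G, H, K, M, N}.
{C, F, M}⁺: M→AGH adds A, G, H; A→HK adds K; HK→AMN adds N → {A, C, F, G, H, K, M, N}.
{C, F, H, K}⁺: HK→AMN adds A, M, N; M→AGH adds G → {A, C, F, G, H, K, M, N}.
Any other superkey contains one of these as a subset, so there are no further candidate keys.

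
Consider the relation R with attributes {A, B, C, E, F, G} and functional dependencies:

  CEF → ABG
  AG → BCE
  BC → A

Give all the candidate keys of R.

{A, F, G}⁺: AG→BCE adds B, C, E → {A, B, C, E, F, G}. Minimal: {F, G}⁺ = {F, G}; {A, G}⁺ = {A, B, C, E, G}; {A, F}⁺ = {A, F} — none reach the full schema.
{C, E, F}⁺: CEF→ABG adds A, B, G → {A, B, C, E, F, G}. Minimal: {E, F}⁺ = {E, F}; {C, F}⁺ = {C, F}; {C, E}⁺ = {C, E} — none reach the full schema.
{B, C, F, G}⁺: BC→A adds A; AG→BCE adds E → {A, B, C, E, F, G}. Minimal: {C, F, G}⁺ = {C, F, G}; {B, F, G}⁺ = {B, F, G}; {B, C, G}⁺ = {A, B, C, E, G}; … — none reach the full schema.
Any other superkey contains one of these as a subset, so there are no further candidate keys.

(A, F, G), (C, E, F), (B, C, F, G)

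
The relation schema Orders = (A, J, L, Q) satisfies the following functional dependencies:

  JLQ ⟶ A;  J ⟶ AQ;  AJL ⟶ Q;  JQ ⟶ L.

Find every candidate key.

Attribute J never appears on the right-hand side of any dependency, so J must belong to every candidate key.
{J}⁺ = {A, J, L, Q}, which is all of the schema, so {J} is the only candidate key.

{J}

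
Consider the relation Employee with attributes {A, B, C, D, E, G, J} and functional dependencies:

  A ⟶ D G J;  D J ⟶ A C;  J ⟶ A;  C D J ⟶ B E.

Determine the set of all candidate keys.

{A}⁺: A→DGJ adds D, G, J; DJ→AC adds C; CDJ→BE adds B, E → {A, B, C, D, E, G, J}.
{J}⁺: J→A adds A; A→DGJ adds D, G; DJ→AC adds C; CDJ→BE adds B, E → {A, B, C, D, E, G, J}.

(A), (J)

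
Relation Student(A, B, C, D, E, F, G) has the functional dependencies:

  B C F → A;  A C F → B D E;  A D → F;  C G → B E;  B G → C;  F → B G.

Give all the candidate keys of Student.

{F}⁺: F→BG adds B, G; BG→C adds C; BCF→A adds A; ACF→BDE adds D, E → {A, B, C, D, E, F, G}.
{A, D}⁺: AD→F adds F; F→BG adds B, G; BG→C adds C; ACF→BDE adds E → {A, B, C, D, E, F, G}. Minimal: {D}⁺ = {D}; {A}⁺ = {A} — none reach the full schema.

(F); (A, D)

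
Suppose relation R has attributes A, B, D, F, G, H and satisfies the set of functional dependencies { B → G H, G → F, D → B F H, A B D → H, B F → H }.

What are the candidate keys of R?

(A, D)

Attributes A, D never appear on any right-hand side, so every candidate key must contain {A, D}.
{A, D}⁺ = {A, B, D, F, G, H}, which is all of the schema, so {A, D} is the only candidate key.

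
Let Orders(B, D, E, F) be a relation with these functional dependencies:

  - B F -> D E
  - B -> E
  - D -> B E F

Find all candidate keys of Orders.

{D}⁺: D→BEF adds B, E, F → {B, D, E, F}.
{B, F}⁺: BF→DE adds D, E → {B, D, E, F}. Minimal: {F}⁺ = {F}; {B}⁺ = {B, E} — none reach the full schema.

D, BF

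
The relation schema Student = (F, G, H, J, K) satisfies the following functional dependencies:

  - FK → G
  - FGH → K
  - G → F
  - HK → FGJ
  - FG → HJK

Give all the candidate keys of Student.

(G); (F, K); (H, K)

{G}⁺: G→F adds F; FG→HJK adds H, J, K → {F, G, H, J, K}.
{F, K}⁺: FK→G adds G; FG→HJK adds H, J → {F, G, H, J, K}. Minimal: {K}⁺ = {K}; {F}⁺ = {F} — none reach the full schema.
{H, K}⁺: HK→FGJ adds F, G, J → {F, G, H, J, K}. Minimal: {K}⁺ = {K}; {H}⁺ = {H} — none reach the full schema.
Any other superkey contains one of these as a subset, so there are no further candidate keys.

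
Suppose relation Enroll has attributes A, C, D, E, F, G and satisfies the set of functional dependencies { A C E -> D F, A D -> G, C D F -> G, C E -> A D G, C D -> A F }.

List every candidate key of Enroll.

Attributes C, E never appear on any right-hand side, so every candidate key must contain {C, E}.
{C, E}⁺ = {A, C, D, E, F, G}, which is all of the schema, so {C, E} is the only candidate key.

{C, E}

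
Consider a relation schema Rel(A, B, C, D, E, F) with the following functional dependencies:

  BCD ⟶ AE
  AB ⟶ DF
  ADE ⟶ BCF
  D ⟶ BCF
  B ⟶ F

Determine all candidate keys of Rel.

{D}⁺: D→BCF adds B, C, F; BCD→AE adds A, E → {A, B, C, D, E, F}.
{A, B}⁺: AB→DF adds D, F; D→BCF adds C; BCD→AE adds E → {A, B, C, D, E, F}.

{D}, {A, B}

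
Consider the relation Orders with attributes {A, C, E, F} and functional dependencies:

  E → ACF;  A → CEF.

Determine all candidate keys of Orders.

{A}⁺: A→CEF adds C, E, F → {A, C, E, F}.
{E}⁺: E→ACF adds A, C, F → {A, C, E, F}.
Any other superkey contains one of these as a subset, so there are no further candidate keys.

{A}, {E}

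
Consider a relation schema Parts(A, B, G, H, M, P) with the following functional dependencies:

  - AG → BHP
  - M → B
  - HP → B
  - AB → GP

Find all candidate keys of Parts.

Attributes A, M never appear on any right-hand side, so every candidate key must contain {A, M}.
{A, M}⁺ = {A, B, G, H, M, P}, which is all of the schema, so {A, M} is the only candidate key.

{A, M}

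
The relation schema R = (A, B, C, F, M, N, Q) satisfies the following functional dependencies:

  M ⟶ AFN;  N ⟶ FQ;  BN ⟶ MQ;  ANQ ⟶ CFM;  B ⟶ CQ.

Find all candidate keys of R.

(B, M), (B, N)

Attribute B never appears on the right-hand side of any dependency, so B must belong to every candidate key.
{B}⁺ = {B, C, Q}, which is not all of the schema, so we must add further attributes.
{B, M}⁺: M→AFN adds A, F, N; N→FQ adds Q; ANQ→CFM adds C → {A, B, C, F, M, N, Q}. Minimal: {M}⁺ = {A, C, F, M, N, Q}; {B}⁺ = {B, C, Q} — none reach the full schema.
{B, N}⁺: N→FQ adds F, Q; BN→MQ adds M; B→CQ adds C; M→AFN adds A → {A, B, C, F, M, N, Q}. Minimal: {N}⁺ = {F, N, Q}; {B}⁺ = {B, C, Q} — none reach the full schema.
Any other superkey contains one of these as a subset, so there are no further candidate keys.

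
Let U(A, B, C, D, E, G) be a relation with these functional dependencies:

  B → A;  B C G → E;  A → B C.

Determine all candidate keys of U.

{A, D, G}⁺: A→BC adds B, C; BCG→E adds E → {A, B, C, D, E, G}. Minimal: {D, G}⁺ = {D, G}; {A, G}⁺ = {A, B, C, E, G}; {A, D}⁺ = {A, B, C, D} — none reach the full schema.
{B, D, G}⁺: B→A adds A; A→BC adds C; BCG→E adds E → {A, B, C, D, E, G}. Minimal: {D, G}⁺ = {D, G}; {B, G}⁺ = {A, B, C, E, G}; {B, D}⁺ = {A, B, C, D} — none reach the full schema.

ADG, BDG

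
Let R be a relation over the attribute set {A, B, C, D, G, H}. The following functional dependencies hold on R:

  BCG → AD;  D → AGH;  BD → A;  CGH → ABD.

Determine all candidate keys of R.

Attribute C never appears on the right-hand side of any dependency, so C must belong to every candidate key.
{C}⁺ = {C}, which is not all of the schema, so we must add further attributes.
{C, D}⁺: D→AGH adds A, G, H; CGH→ABD adds B → {A, B, C, D, G, H}. Minimal: {D}⁺ = {A, D, G, H}; {C}⁺ = {C} — none reach the full schema.
{B, C, G}⁺: BCG→AD adds A, D; D→AGH adds H → {A, B, C, D, G, H}. Minimal: {C, G}⁺ = {C, G}; {B, G}⁺ = {B, G}; {B, C}⁺ = {B, C} — none reach the full schema.
{C, G, H}⁺: CGH→ABD adds A, B, D → {A, B, C, D, G, H}. Minimal: {G, H}⁺ = {G, H}; {C, H}⁺ = {C, H}; {C, G}⁺ = {C, G} — none reach the full schema.

CD; BCG; CGH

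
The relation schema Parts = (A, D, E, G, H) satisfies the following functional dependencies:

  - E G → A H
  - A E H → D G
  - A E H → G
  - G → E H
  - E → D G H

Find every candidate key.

{E}⁺: E→DGH adds D, G, H; EG→AH adds A → {A, D, E, G, H}.
{G}⁺: G→EH adds E, H; E→DGH adds D; EG→AH adds A → {A, D, E, G, H}.
Any other superkey contains one of these as a subset, so there are no further candidate keys.

E; G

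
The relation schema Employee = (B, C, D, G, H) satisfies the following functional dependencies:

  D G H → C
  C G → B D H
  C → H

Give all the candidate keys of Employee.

{C, G}, {D, G, H}

Attribute G never appears on the right-hand side of any dependency, so G must belong to every candidate key.
{G}⁺ = {G}, which is not all of the schema, so we must add further attributes.
{C, G}⁺: CG→BDH adds B, D, H → {B, C, D, G, H}.
{D, G, H}⁺: DGH→C adds C; CG→BDH adds B → {B, C, D, G, H}.
Any other superkey contains one of these as a subset, so there are no further candidate keys.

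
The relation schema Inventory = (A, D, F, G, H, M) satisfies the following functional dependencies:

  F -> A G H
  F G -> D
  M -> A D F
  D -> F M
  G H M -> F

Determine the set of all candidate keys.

{D}, {F}, {M}

{D}⁺: D→FM adds F, M; F→AGH adds A, G, H → {A, D, F, G, H, M}.
{F}⁺: F→AGH adds A, G, H; FG→D adds D; D→FM adds M → {A, D, F, G, H, M}.
{M}⁺: M→ADF adds A, D, F; F→AGH adds G, H → {A, D, F, G, H, M}.
Any other superkey contains one of these as a subset, so there are no further candidate keys.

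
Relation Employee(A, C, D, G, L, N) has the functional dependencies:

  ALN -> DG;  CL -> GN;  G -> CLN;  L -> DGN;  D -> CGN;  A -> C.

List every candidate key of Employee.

AD; AG; AL

Attribute A never appears on the right-hand side of any dependency, so A must belong to every candidate key.
{A}⁺ = {A, C}, which is not all of the schema, so we must add further attributes.
{A, D}⁺: D→CGN adds C, G, N; G→CLN adds L → {A, C, D, G, L, N}.
{A, G}⁺: G→CLN adds C, L, N; L→DGN adds D → {A, C, D, G, L, N}.
{A, L}⁺: L→DGN adds D, G, N; D→CGN adds C → {A, C, D, G, L, N}.
Any other superkey contains one of these as a subset, so there are no further candidate keys.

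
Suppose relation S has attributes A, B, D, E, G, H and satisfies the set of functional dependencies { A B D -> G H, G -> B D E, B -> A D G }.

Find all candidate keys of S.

(B), (G)

{B}⁺: B→ADG adds A, D, G; ABD→GH adds H; G→BDE adds E → {A, B, D, E, G, H}.
{G}⁺: G→BDE adds B, D, E; B→ADG adds A; ABD→GH adds H → {A, B, D, E, G, H}.
Any other superkey contains one of these as a subset, so there are no further candidate keys.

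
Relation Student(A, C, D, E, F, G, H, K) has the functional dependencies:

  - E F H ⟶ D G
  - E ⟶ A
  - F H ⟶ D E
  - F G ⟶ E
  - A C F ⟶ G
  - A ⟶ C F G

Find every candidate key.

{A, H, K}⁺: A→CFG adds C, F, G; FH→DE adds D, E → {A, C, D, E, F, G, H, K}. Minimal: {H, K}⁺ = {H, K}; {A, K}⁺ = {A, C, E, F, G, K}; {A, H}⁺ = {A, C, D, E, F, G, H} — none reach the full schema.
{E, H, K}⁺: E→A adds A; A→CFG adds C, F, G; EFH→DG adds D → {A, C, D, E, F, G, H, K}. Minimal: {H, K}⁺ = {H, K}; {E, K}⁺ = {A, C, E, F, G, K}; {E, H}⁺ = {A, C, D, E, F, G, H} — none reach the full schema.
{F, H, K}⁺: FH→DE adds D, E; EFH→DG adds G; E→A adds A; A→CFG adds C → {A, C, D, E, F, G, H, K}. Minimal: {H, K}⁺ = {H, K}; {F, K}⁺ = {F, K}; {F, H}⁺ = {A, C, D, E, F, G, H} — none reach the full schema.
Any other superkey contains one of these as a subset, so there are no further candidate keys.

AHK; EHK; FHK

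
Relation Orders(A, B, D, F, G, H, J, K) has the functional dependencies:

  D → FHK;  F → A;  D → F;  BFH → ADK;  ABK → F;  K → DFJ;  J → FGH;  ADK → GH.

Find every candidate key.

Attribute B never appears on the right-hand side of any dependency, so B must belong to every candidate key.
{B}⁺ = {B}, which is not all of the schema, so we must add further attributes.
{B, D}⁺: D→FHK adds F, H, K; F→A adds A; K→DFJ adds J; J→FGH adds G → {A, B, D, F, G, H, J, K}.
{B, J}⁺: J→FGH adds F, G, H; F→A adds A; BFH→ADK adds D, K → {A, B, D, F, G, H, J, K}.
{B, K}⁺: K→DFJ adds D, F, J; J→FGH adds G, H; F→A adds A → {A, B, D, F, G, H, J, K}.
{B, F, H}⁺: F→A adds A; BFH→ADK adds D, K; K→DFJ adds J; J→FGH adds G → {A, B, D, F, G, H, J, K}.
Any other superkey contains one of these as a subset, so there are no further candidate keys.

(B, D), (B, J), (B, K), (B, F, H)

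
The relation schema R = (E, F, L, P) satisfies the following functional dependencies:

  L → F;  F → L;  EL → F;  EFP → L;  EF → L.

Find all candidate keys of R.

{E, F, P}⁺: F→L adds L → {E, F, L, P}. Minimal: {F, P}⁺ = {F, L, P}; {E, P}⁺ = {E, P}; {E, F}⁺ = {E, F, L} — none reach the full schema.
{E, L, P}⁺: L→F adds F → {E, F, L, P}. Minimal: {L, P}⁺ = {F, L, P}; {E, P}⁺ = {E, P}; {E, L}⁺ = {E, F, L} — none reach the full schema.

{E, F, P}, {E, L, P}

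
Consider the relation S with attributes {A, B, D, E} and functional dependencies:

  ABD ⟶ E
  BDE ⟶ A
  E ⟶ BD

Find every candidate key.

{E}⁺: E→BD adds B, D; BDE→A adds A → {A, B, D, E}.
{A, B, D}⁺: ABD→E adds E → {A, B, D, E}. Minimal: {B, D}⁺ = {B, D}; {A, D}⁺ = {A, D}; {A, B}⁺ = {A, B} — none reach the full schema.
Any other superkey contains one of these as a subset, so there are no further candidate keys.

{E}, {A, B, D}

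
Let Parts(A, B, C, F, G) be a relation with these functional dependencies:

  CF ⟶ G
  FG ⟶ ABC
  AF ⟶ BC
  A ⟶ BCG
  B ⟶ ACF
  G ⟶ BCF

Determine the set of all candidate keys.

{A}⁺: A→BCG adds B, C, G; B→ACF adds F → {A, B, C, F, G}.
{B}⁺: B→ACF adds A, C, F; CF→G adds G → {A, B, C, F, G}.
{G}⁺: G→BCF adds B, C, F; FG→ABC adds A → {A, B, C, F, G}.
{C, F}⁺: CF→G adds G; FG→ABC adds A, B → {A, B, C, F, G}. Minimal: {F}⁺ = {F}; {C}⁺ = {C} — none reach the full schema.

(A); (B); (G); (C, F)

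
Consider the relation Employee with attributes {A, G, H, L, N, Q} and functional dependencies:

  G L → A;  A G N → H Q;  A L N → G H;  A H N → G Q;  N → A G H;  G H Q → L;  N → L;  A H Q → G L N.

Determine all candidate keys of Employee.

{N}; {A, H, Q}; {G, H, Q}

{N}⁺: N→AGH adds A, G, H; N→L adds L; AGN→HQ adds Q → {A, G, H, L, N, Q}.
{A, H, Q}⁺: AHQ→GLN adds G, L, N → {A, G, H, L, N, Q}.
{G, H, Q}⁺: GHQ→L adds L; GL→A adds A; AHQ→GLN adds N → {A, G, H, L, N, Q}.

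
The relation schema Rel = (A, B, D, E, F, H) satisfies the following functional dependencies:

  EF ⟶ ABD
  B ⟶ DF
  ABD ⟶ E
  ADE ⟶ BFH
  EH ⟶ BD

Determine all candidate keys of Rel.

AB; BE; EF; EH; ADE

{A, B}⁺: B→DF adds D, F; ABD→E adds E; ADE→BFH adds H → {A, B, D, E, F, H}. Minimal: {B}⁺ = {B, D, F}; {A}⁺ = {A} — none reach the full schema.
{B, E}⁺: B→DF adds D, F; EF→ABD adds A; ADE→BFH adds H → {A, B, D, E, F, H}. Minimal: {E}⁺ = {E}; {B}⁺ = {B, D, F} — none reach the full schema.
{E, F}⁺: EF→ABD adds A, B, D; ADE→BFH adds H → {A, B, D, E, F, H}. Minimal: {F}⁺ = {F}; {E}⁺ = {E} — none reach the full schema.
{E, H}⁺: EH→BD adds B, D; B→DF adds F; EF→ABD adds A → {A, B, D, E, F, H}. Minimal: {H}⁺ = {H}; {E}⁺ = {E} — none reach the full schema.
{A, D, E}⁺: ADE→BFH adds B, F, H → {A, B, D, E, F, H}. Minimal: {D, E}⁺ = {D, E}; {A, E}⁺ = {A, E}; {A, D}⁺ = {A, D} — none reach the full schema.
Any other superkey contains one of these as a subset, so there are no further candidate keys.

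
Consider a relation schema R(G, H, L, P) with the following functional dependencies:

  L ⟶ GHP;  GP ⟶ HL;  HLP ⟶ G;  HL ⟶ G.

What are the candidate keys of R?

{L}⁺: L→GHP adds G, H, P → {G, H, L, P}.
{G, P}⁺: GP→HL adds H, L → {G, H, L, P}. Minimal: {P}⁺ = {P}; {G}⁺ = {G} — none reach the full schema.

{L}, {G, P}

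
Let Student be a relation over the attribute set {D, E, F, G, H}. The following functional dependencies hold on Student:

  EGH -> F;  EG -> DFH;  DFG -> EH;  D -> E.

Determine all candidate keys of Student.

Attribute G never appears on the right-hand side of any dependency, so G must belong to every candidate key.
{G}⁺ = {G}, which is not all of the schema, so we must add further attributes.
{D, G}⁺: D→E adds E; EG→DFH adds F, H → {D, E, F, G, H}. Minimal: {G}⁺ = {G}; {D}⁺ = {D, E} — none reach the full schema.
{E, G}⁺: EG→DFH adds D, F, H → {D, E, F, G, H}. Minimal: {G}⁺ = {G}; {E}⁺ = {E} — none reach the full schema.
Any other superkey contains one of these as a subset, so there are no further candidate keys.

{D, G}; {E, G}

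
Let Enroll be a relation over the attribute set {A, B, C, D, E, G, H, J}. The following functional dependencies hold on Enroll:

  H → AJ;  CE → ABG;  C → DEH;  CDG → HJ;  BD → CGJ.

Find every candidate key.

{C}, {B, D}

{C}⁺: C→DEH adds D, E, H; H→AJ adds A, J; CE→ABG adds B, G → {A, B, C, D, E, G, H, J}.
{B, D}⁺: BD→CGJ adds C, G, J; C→DEH adds E, H; H→AJ adds A → {A, B, C, D, E, G, H, J}. Minimal: {D}⁺ = {D}; {B}⁺ = {B} — none reach the full schema.
Any other superkey contains one of these as a subset, so there are no further candidate keys.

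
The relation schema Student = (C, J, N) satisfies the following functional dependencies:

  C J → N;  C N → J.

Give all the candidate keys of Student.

Attribute C never appears on the right-hand side of any dependency, so C must belong to every candidate key.
{C}⁺ = {C}, which is not all of the schema, so we must add further attributes.
{C, J}⁺: CJ→N adds N → {C, J, N}.
{C, N}⁺: CN→J adds J → {C, J, N}.

CJ, CN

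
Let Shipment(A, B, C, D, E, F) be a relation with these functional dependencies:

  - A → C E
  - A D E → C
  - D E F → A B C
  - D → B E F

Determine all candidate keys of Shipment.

Attribute D never appears on the right-hand side of any dependency, so D must belong to every candidate key.
{D}⁺ = {A, B, C, D, E, F}, which is all of the schema, so {D} is the only candidate key.

{D}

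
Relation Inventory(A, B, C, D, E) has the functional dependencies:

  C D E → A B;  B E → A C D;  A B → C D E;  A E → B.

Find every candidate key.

(A, B), (A, E), (B, E), (C, D, E)

{A, B}⁺: AB→CDE adds C, D, E → {A, B, C, D, E}.
{A, E}⁺: AE→B adds B; BE→ACD adds C, D → {A, B, C, D, E}.
{B, E}⁺: BE→ACD adds A, C, D → {A, B, C, D, E}.
{C, D, E}⁺: CDE→AB adds A, B → {A, B, C, D, E}.
Any other superkey contains one of these as a subset, so there are no further candidate keys.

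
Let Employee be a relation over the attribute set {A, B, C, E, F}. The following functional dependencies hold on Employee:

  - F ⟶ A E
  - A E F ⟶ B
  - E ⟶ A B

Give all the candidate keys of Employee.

{C, F}⁺: F→AE adds A, E; AEF→B adds B → {A, B, C, E, F}. Minimal: {F}⁺ = {A, B, E, F}; {C}⁺ = {C} — none reach the full schema.
No other minimal superkey exists.

{C, F}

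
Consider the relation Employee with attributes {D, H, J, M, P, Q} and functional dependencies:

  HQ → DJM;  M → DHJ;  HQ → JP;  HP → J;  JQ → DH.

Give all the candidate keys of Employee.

HQ; JQ; MQ

Attribute Q never appears on the right-hand side of any dependency, so Q must belong to every candidate key.
{Q}⁺ = {Q}, which is not all of the schema, so we must add further attributes.
{H, Q}⁺: HQ→DJM adds D, J, M; HQ→JP adds P → {D, H, J, M, P, Q}. Minimal: {Q}⁺ = {Q}; {H}⁺ = {H} — none reach the full schema.
{J, Q}⁺: JQ→DH adds D, H; HQ→DJM adds M; HQ→JP adds P → {D, H, J, M, P, Q}. Minimal: {Q}⁺ = {Q}; {J}⁺ = {J} — none reach the full schema.
{M, Q}⁺: M→DHJ adds D, H, J; HQ→JP adds P → {D, H, J, M, P, Q}. Minimal: {Q}⁺ = {Q}; {M}⁺ = {D, H, J, M} — none reach the full schema.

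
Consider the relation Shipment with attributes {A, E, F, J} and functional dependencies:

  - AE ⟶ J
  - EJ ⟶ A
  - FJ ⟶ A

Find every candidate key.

AEF, EFJ

Attributes E, F never appear on any right-hand side, so every candidate key must contain {E, F}.
{E, F}⁺ = {E, F}, which is not all of the schema, so we must add further attributes.
{A, E, F}⁺: AE→J adds J → {A, E, F, J}. Minimal: {E, F}⁺ = {E, F}; {A, F}⁺ = {A, F}; {A, E}⁺ = {A, E, J} — none reach the full schema.
{E, F, J}⁺: EJ→A adds A → {A, E, F, J}. Minimal: {F, J}⁺ = {A, F, J}; {E, J}⁺ = {A, E, J}; {E, F}⁺ = {E, F} — none reach the full schema.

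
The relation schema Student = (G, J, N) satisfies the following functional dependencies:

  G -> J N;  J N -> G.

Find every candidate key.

{G}⁺: G→JN adds J, N → {G, J, N}.
{J, N}⁺: JN→G adds G → {G, J, N}. Minimal: {N}⁺ = {N}; {J}⁺ = {J} — none reach the full schema.

G, JN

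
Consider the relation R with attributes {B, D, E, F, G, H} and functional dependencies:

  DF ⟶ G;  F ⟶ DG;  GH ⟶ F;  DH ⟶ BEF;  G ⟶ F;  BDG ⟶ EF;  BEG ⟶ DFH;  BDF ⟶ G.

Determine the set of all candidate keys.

{B, F}⁺: F→DG adds D, G; BDG→EF adds E; BEG→DFH adds H → {B, D, E, F, G, H}. Minimal: {F}⁺ = {D, F, G}; {B}⁺ = {B} — none reach the full schema.
{B, G}⁺: G→F adds F; F→DG adds D; BDG→EF adds E; BEG→DFH adds H → {B, D, E, F, G, H}. Minimal: {G}⁺ = {D, F, G}; {B}⁺ = {B} — none reach the full schema.
{D, H}⁺: DH→BEF adds B, E, F; BDF→G adds G → {B, D, E, F, G, H}. Minimal: {H}⁺ = {H}; {D}⁺ = {D} — none reach the full schema.
{F, H}⁺: F→DG adds D, G; DH→BEF adds B, E → {B, D, E, F, G, H}. Minimal: {H}⁺ = {H}; {F}⁺ = {D, F, G} — none reach the full schema.
{G, H}⁺: GH→F adds F; F→DG adds D; DH→BEF adds B, E → {B, D, E, F, G, H}. Minimal: {H}⁺ = {H}; {G}⁺ = {D, F, G} — none reach the full schema.

{B, F}; {B, G}; {D, H}; {F, H}; {G, H}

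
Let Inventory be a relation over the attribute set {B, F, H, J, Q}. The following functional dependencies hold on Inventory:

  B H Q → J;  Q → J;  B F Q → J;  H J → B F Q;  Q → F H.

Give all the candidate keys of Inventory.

{Q}⁺: Q→J adds J; Q→FH adds F, H; HJ→BFQ adds B → {B, F, H, J, Q}.
{H, J}⁺: HJ→BFQ adds B, F, Q → {B, F, H, J, Q}. Minimal: {J}⁺ = {J}; {H}⁺ = {H} — none reach the full schema.

Q, HJ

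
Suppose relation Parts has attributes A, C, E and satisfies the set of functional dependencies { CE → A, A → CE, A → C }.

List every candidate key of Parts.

{A}, {C, E}

{A}⁺: A→CE adds C, E → {A, C, E}.
{C, E}⁺: CE→A adds A → {A, C, E}.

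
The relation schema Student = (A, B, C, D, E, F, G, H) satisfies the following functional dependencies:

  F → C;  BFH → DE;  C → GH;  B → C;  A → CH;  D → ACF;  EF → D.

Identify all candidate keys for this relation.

Attribute B never appears on the right-hand side of any dependency, so B must belong to every candidate key.
{B}⁺ = {B, C, G, H}, which is not all of the schema, so we must add further attributes.
{B, D}⁺: B→C adds C; D→ACF adds A, F; C→GH adds G, H; BFH→DE adds E → {A, B, C, D, E, F, G, H}.
{B, F}⁺: F→C adds C; C→GH adds G, H; BFH→DE adds D, E; D→ACF adds A → {A, B, C, D, E, F, G, H}.
Any other superkey contains one of these as a subset, so there are no further candidate keys.

{B, D}, {B, F}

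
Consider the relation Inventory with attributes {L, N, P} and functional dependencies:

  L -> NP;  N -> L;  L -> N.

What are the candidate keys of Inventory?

{L}⁺: L→NP adds N, P → {L, N, P}.
{N}⁺: N→L adds L; L→NP adds P → {L, N, P}.
Any other superkey contains one of these as a subset, so there are no further candidate keys.

{L}, {N}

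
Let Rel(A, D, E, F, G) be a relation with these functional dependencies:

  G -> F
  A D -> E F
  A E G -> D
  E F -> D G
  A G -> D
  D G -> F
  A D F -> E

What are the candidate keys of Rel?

Attribute A never appears on the right-hand side of any dependency, so A must belong to every candidate key.
{A}⁺ = {A}, which is not all of the schema, so we must add further attributes.
{A, D}⁺: AD→EF adds E, F; EF→DG adds G → {A, D, E, F, G}. Minimal: {D}⁺ = {D}; {A}⁺ = {A} — none reach the full schema.
{A, G}⁺: G→F adds F; AG→D adds D; ADF→E adds E → {A, D, E, F, G}. Minimal: {G}⁺ = {F, G}; {A}⁺ = {A} — none reach the full schema.
{A, E, F}⁺: EF→DG adds D, G → {A, D, E, F, G}. Minimal: {E, F}⁺ = {D, E, F, G}; {A, F}⁺ = {A, F}; {A, E}⁺ = {A, E} — none reach the full schema.

(A, D), (A, G), (A, E, F)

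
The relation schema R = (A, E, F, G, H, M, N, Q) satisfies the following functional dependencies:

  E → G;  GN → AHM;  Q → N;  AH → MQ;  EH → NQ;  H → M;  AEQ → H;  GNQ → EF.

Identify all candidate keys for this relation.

{E, H}, {E, N}, {E, Q}, {G, N}, {G, Q}, {A, G, H}

{E, H}⁺: E→G adds G; EH→NQ adds N, Q; H→M adds M; GNQ→EF adds F; GN→AHM adds A → {A, E, F, G, H, M, N, Q}.
{E, N}⁺: E→G adds G; GN→AHM adds A, H, M; AH→MQ adds Q; GNQ→EF adds F → {A, E, F, G, H, M, N, Q}.
{E, Q}⁺: E→G adds G; Q→N adds N; GNQ→EF adds F; GN→AHM adds A, H, M → {A, E, F, G, H, M, N, Q}.
{G, N}⁺: GN→AHM adds A, H, M; AH→MQ adds Q; GNQ→EF adds E, F → {A, E, F, G, H, M, N, Q}.
{G, Q}⁺: Q→N adds N; GNQ→EF adds E, F; GN→AHM adds A, H, M → {A, E, F, G, H, M, N, Q}.
{A, G, H}⁺: AH→MQ adds M, Q; Q→N adds N; GNQ→EF adds E, F → {A, E, F, G, H, M, N, Q}.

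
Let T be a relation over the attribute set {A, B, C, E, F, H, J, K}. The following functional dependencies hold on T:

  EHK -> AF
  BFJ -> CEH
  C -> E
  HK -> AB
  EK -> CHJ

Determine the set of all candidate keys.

Attribute K never appears on the right-hand side of any dependency, so K must belong to every candidate key.
{K}⁺ = {K}, which is not all of the schema, so we must add further attributes.
{C, K}⁺: C→E adds E; EK→CHJ adds H, J; EHK→AF adds A, F; HK→AB adds B → {A, B, C, E, F, H, J, K}. Minimal: {K}⁺ = {K}; {C}⁺ = {C, E} — none reach the full schema.
{E, K}⁺: EK→CHJ adds C, H, J; EHK→AF adds A, F; HK→AB adds B → {A, B, C, E, F, H, J, K}. Minimal: {K}⁺ = {K}; {E}⁺ = {E} — none reach the full schema.
{B, F, J, K}⁺: BFJ→CEH adds C, E, H; HK→AB adds A → {A, B, C, E, F, H, J, K}. Minimal: {F, J, K}⁺ = {F, J, K}; {B, J, K}⁺ = {B, J, K}; {B, F, K}⁺ = {B, F, K}; … — none reach the full schema.
{F, H, J, K}⁺: HK→AB adds A, B; BFJ→CEH adds C, E → {A, B, C, E, F, H, J, K}. Minimal: {H, J, K}⁺ = {A, B, H, J, K}; {F, J, K}⁺ = {F, J, K}; {F, H, K}⁺ = {A, B, F, H, K}; … — none reach the full schema.
Any other superkey contains one of these as a subset, so there are no further candidate keys.

CK; EK; BFJK; FHJK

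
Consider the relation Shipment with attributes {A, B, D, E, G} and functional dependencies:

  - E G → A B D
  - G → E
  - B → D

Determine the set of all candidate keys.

Attribute G never appears on the right-hand side of any dependency, so G must belong to every candidate key.
{G}⁺ = {A, B, D, E, G}, which is all of the schema, so {G} is the only candidate key.

{G}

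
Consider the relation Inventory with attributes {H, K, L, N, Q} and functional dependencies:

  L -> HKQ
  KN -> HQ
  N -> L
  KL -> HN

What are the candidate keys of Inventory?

(L), (N)

{L}⁺: L→HKQ adds H, K, Q; KL→HN adds N → {H, K, L, N, Q}.
{N}⁺: N→L adds L; L→HKQ adds H, K, Q → {H, K, L, N, Q}.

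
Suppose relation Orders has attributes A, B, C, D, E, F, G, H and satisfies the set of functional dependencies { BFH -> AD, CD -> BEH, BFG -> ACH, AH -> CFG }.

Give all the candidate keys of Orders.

(A, B, H), (A, C, D), (A, D, H), (B, F, G), (B, F, H), (C, D, F)

{A, B, H}⁺: AH→CFG adds C, F, G; BFH→AD adds D; CD→BEH adds E → {A, B, C, D, E, F, G, H}. Minimal: {B, H}⁺ = {B, H}; {A, H}⁺ = {A, C, F, G, H}; {A, B}⁺ = {A, B} — none reach the full schema.
{A, C, D}⁺: CD→BEH adds B, E, H; AH→CFG adds F, G → {A, B, C, D, E, F, G, H}. Minimal: {C, D}⁺ = {B, C, D, E, H}; {A, D}⁺ = {A, D}; {A, C}⁺ = {A, C} — none reach the full schema.
{A, D, H}⁺: AH→CFG adds C, F, G; CD→BEH adds B, E → {A, B, C, D, E, F, G, H}. Minimal: {D, H}⁺ = {D, H}; {A, H}⁺ = {A, C, F, G, H}; {A, D}⁺ = {A, D} — none reach the full schema.
{B, F, G}⁺: BFG→ACH adds A, C, H; BFH→AD adds D; CD→BEH adds E → {A, B, C, D, E, F, G, H}. Minimal: {F, G}⁺ = {F, G}; {B, G}⁺ = {B, G}; {B, F}⁺ = {B, F} — none reach the full schema.
{B, F, H}⁺: BFH→AD adds A, D; AH→CFG adds C, G; CD→BEH adds E → {A, B, C, D, E, F, G, H}. Minimal: {F, H}⁺ = {F, H}; {B, H}⁺ = {B, H}; {B, F}⁺ = {B, F} — none reach the full schema.
{C, D, F}⁺: CD→BEH adds B, E, H; BFH→AD adds A; AH→CFG adds G → {A, B, C, D, E, F, G, H}. Minimal: {D, F}⁺ = {D, F}; {C, F}⁺ = {C, F}; {C, D}⁺ = {B, C, D, E, H} — none reach the full schema.
Any other superkey contains one of these as a subset, so there are no further candidate keys.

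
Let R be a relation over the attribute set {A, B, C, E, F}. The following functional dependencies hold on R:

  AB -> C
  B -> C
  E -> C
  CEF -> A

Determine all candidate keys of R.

{B, E, F}

Attributes B, E, F never appear on any right-hand side, so every candidate key must contain {B, E, F}.
{B, E, F}⁺ = {A, B, C, E, F}, which is all of the schema, so {B, E, F} is the only candidate key.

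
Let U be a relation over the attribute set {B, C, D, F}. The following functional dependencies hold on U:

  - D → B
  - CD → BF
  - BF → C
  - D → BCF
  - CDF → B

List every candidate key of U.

{D}⁺: D→B adds B; D→BCF adds C, F → {B, C, D, F}.

(D)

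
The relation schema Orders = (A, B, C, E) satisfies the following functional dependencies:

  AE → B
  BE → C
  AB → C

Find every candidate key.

Attributes A, E never appear on any right-hand side, so every candidate key must contain {A, E}.
{A, E}⁺ = {A, B, C, E}, which is all of the schema, so {A, E} is the only candidate key.

AE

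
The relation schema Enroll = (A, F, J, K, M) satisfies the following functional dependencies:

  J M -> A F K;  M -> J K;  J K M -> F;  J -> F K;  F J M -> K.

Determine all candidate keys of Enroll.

Attribute M never appears on the right-hand side of any dependency, so M must belong to every candidate key.
{M}⁺ = {A, F, J, K, M}, which is all of the schema, so {M} is the only candidate key.

{M}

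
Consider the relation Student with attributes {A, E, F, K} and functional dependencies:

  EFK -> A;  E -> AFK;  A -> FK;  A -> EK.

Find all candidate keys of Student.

{A}⁺: A→FK adds F, K; A→EK adds E → {A, E, F, K}.
{E}⁺: E→AFK adds A, F, K → {A, E, F, K}.
Any other superkey contains one of these as a subset, so there are no further candidate keys.

{A}, {E}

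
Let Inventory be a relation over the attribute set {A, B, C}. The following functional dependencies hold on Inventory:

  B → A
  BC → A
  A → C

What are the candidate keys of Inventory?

Attribute B never appears on the right-hand side of any dependency, so B must belong to every candidate key.
{B}⁺ = {A, B, C}, which is all of the schema, so {B} is the only candidate key.

{B}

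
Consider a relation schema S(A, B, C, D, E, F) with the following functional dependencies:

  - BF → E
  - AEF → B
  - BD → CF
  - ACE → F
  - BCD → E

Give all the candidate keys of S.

{A, B, D}; {A, C, D, E}; {A, D, E, F}

Attributes A, D never appear on any right-hand side, so every candidate key must contain {A, D}.
{A, D}⁺ = {A, D}, which is not all of the schema, so we must add further attributes.
{A, B, D}⁺: BD→CF adds C, F; BCD→E adds E → {A, B, C, D, E, F}. Minimal: {B, D}⁺ = {B, C, D, E, F}; {A, D}⁺ = {A, D}; {A, B}⁺ = {A, B} — none reach the full schema.
{A, C, D, E}⁺: ACE→F adds F; AEF→B adds B → {A, B, C, D, E, F}. Minimal: {C, D, E}⁺ = {C, D, E}; {A, D, E}⁺ = {A, D, E}; {A, C, E}⁺ = {A, B, C, E, F}; … — none reach the full schema.
{A, D, E, F}⁺: AEF→B adds B; BD→CF adds C → {A, B, C, D, E, F}. Minimal: {D, E, F}⁺ = {D, E, F}; {A, E, F}⁺ = {A, B, E, F}; {A, D, F}⁺ = {A, D, F}; … — none reach the full schema.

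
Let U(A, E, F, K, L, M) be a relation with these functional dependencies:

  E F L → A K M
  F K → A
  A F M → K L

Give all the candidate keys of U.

Attributes E, F never appear on any right-hand side, so every candidate key must contain {E, F}.
{E, F}⁺ = {E, F}, which is not all of the schema, so we must add further attributes.
{E, F, L}⁺: EFL→AKM adds A, K, M → {A, E, F, K, L, M}.
{A, E, F, M}⁺: AFM→KL adds K, L → {A, E, F, K, L, M}.
{E, F, K, M}⁺: FK→A adds A; AFM→KL adds L → {A, E, F, K, L, M}.

(E, F, L); (A, E, F, M); (E, F, K, M)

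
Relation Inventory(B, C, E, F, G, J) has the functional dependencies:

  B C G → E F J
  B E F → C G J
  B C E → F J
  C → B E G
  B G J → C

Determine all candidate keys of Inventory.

{C}⁺: C→BEG adds B, E, G; BCG→EFJ adds F, J → {B, C, E, F, G, J}.
{B, E, F}⁺: BEF→CGJ adds C, G, J → {B, C, E, F, G, J}. Minimal: {E, F}⁺ = {E, F}; {B, F}⁺ = {B, F}; {B, E}⁺ = {B, E} — none reach the full schema.
{B, G, J}⁺: BGJ→C adds C; BCG→EFJ adds E, F → {B, C, E, F, G, J}. Minimal: {G, J}⁺ = {G, J}; {B, J}⁺ = {B, J}; {B, G}⁺ = {B, G} — none reach the full schema.

{C}; {B, E, F}; {B, G, J}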